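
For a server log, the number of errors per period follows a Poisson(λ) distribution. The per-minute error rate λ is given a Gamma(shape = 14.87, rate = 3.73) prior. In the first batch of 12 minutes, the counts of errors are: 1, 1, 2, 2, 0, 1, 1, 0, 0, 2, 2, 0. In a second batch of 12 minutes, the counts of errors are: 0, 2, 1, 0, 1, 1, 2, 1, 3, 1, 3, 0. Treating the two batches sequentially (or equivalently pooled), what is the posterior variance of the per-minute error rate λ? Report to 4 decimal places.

With a Gamma(shape α, rate β) prior, the Poisson likelihood is conjugate: the posterior is Gamma(α + ΣXᵢ, β + n).
Batch 1: sum of counts S = 12 over n = 12 minutes.
After batch 1: Gamma(α+S, β+n) = Gamma(14.87+12, 3.73+12) = Gamma(26.87, 15.73).
Batch 2: sum of counts S = 15 over n = 12 minutes.
After batch 2: Gamma(α+S, β+n) = Gamma(26.87+15, 15.73+12) = Gamma(41.87, 27.73).
Var = α/β² = 41.87/27.73² = 0.0545.

0.0545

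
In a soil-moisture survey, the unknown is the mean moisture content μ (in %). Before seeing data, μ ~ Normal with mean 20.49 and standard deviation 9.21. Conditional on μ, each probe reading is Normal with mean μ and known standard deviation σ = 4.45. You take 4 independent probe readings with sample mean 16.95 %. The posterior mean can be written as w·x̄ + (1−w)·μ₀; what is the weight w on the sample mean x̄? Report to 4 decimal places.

For Normal data with known variance σ², a Normal(μ₀, σ₀²) prior on μ is conjugate. Posterior precision = 1/σ₀² + n/σ²; posterior mean is the precision-weighted average of μ₀ and x̄.
σ₀² = 9.21² = 84.8241, σ² = 4.45² = 19.8025. Prior precision 1/σ₀² = 1/84.8241; data precision n/σ² = 4/19.8025.
w = (n/σ²)/(1/σ₀² + n/σ²) = n·σ₀²/(σ² + n·σ₀²) = 4·84.8241/(19.8025 + 4·84.8241) = 339.2964/359.0989 = 0.9449.

0.9449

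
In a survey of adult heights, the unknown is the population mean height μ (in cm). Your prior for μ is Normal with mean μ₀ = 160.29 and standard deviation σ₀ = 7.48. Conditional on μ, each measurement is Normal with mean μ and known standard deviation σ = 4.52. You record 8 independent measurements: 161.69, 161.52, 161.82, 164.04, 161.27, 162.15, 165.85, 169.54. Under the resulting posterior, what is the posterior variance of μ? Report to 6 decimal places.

For Normal data with known variance σ², a Normal(μ₀, σ₀²) prior on μ is conjugate. Posterior precision = 1/σ₀² + n/σ²; posterior mean is the precision-weighted average of μ₀ and x̄.
σ₀² = 7.48² = 55.9504, σ² = 4.52² = 20.4304; σ² + n·σ₀² = 20.4304 + 8·55.9504 = 468.0336.
Posterior precision = 1/σ₀² + n/σ² = 1/55.9504 + 8/20.4304 = (σ² + n·σ₀²)/(σ₀²σ²) = 468.0336/(55.9504·20.4304); posterior variance σₙ² = σ₀²σ²/(σ² + n·σ₀²) = 55.9504·20.4304/468.0336 = 2.442323.

2.442323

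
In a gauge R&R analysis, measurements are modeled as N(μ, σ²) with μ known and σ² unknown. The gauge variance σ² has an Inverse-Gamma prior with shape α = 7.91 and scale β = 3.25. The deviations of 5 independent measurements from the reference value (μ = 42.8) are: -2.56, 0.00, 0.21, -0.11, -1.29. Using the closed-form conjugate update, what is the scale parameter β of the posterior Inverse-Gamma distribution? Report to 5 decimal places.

With known mean μ and an Inverse-Gamma(α, β) prior on σ², the Normal likelihood is conjugate: posterior is Inv-Gamma(α + n/2, β + Σ(xᵢ−μ)²/2).
Σ(xᵢ−μ)² = (-2.56)² + (0.00)² + (0.21)² + (-0.11)² + (-1.29)² = 8.2739.
Posterior: Inv-Gamma(7.91 + 5/2, 3.25 + 8.2739/2) = Inv-Gamma(10.41, 7.38695).
Posterior β = 7.38695.

7.38695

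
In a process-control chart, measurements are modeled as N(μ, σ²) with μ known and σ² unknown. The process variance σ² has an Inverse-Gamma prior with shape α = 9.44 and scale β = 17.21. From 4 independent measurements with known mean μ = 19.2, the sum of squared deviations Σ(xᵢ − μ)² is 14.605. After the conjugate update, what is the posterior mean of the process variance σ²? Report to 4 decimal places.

2.3479

With known mean μ and an Inverse-Gamma(α, β) prior on σ², the Normal likelihood is conjugate: posterior is Inv-Gamma(α + n/2, β + Σ(xᵢ−μ)²/2).
Posterior: Inv-Gamma(9.44 + 4/2, 17.21 + 14.605/2) = Inv-Gamma(11.44, 24.5125).
E[σ²|data] = β/(α−1) = 24.5125/10.44 = 2.3479.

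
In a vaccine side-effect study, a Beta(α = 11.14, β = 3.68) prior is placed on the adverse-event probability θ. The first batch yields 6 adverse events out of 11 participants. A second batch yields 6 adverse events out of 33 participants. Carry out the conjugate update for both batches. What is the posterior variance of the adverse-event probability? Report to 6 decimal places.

0.003989

The Beta prior is conjugate to a Binomial/Bernoulli likelihood; the update adds successes to α and failures to β.
After batch 1: Beta(11.14+6, 3.68+5) = Beta(17.14, 8.68).
After batch 2: Beta(17.14+6, 8.68+27) = Beta(23.14, 35.68).
Var = αβ/((α+β)²(α+β+1)) = 23.14·35.68/(58.82²·59.82) = 0.003989.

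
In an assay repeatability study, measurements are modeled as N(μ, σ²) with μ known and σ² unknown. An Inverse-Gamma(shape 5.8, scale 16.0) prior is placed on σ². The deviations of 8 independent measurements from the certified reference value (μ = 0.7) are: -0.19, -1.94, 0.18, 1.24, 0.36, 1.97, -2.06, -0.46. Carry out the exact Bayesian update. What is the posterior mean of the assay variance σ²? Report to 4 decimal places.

With known mean μ and an Inverse-Gamma(α, β) prior on σ², the Normal likelihood is conjugate: posterior is Inv-Gamma(α + n/2, β + Σ(xᵢ−μ)²/2).
Σ(xᵢ−μ)² = (-0.19)² + (-1.94)² + (0.18)² + (1.24)² + (0.36)² + (1.97)² + (-2.06)² + (-0.46)² = 13.8354.
Posterior: Inv-Gamma(5.8 + 8/2, 16.0 + 13.8354/2) = Inv-Gamma(9.80, 22.91770).
E[σ²|data] = β/(α−1) = 22.91770/8.80 = 2.6043.

2.6043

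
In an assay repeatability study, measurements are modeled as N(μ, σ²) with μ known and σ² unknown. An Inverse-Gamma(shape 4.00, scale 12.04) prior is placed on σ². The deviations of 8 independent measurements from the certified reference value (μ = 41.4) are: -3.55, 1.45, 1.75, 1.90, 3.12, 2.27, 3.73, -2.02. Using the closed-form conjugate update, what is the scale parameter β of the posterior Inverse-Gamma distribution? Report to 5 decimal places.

39.16905

With known mean μ and an Inverse-Gamma(α, β) prior on σ², the Normal likelihood is conjugate: posterior is Inv-Gamma(α + n/2, β + Σ(xᵢ−μ)²/2).
Σ(xᵢ−μ)² = (-3.55)² + (1.45)² + (1.75)² + (1.90)² + (3.12)² + (2.27)² + (3.73)² + (-2.02)² = 54.2581.
Posterior: Inv-Gamma(4.00 + 8/2, 12.04 + 54.2581/2) = Inv-Gamma(8.00, 39.16905).
Posterior β = 39.16905.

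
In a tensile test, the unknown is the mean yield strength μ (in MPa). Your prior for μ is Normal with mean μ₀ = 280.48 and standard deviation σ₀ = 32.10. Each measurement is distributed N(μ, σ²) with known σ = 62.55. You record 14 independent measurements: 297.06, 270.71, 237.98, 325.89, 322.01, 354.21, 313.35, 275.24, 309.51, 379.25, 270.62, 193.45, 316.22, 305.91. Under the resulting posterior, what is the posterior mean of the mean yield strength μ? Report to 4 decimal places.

294.2289

For Normal data with known variance σ², a Normal(μ₀, σ₀²) prior on μ is conjugate. Posterior precision = 1/σ₀² + n/σ²; posterior mean is the precision-weighted average of μ₀ and x̄.
Σxᵢ = 297.06 + 270.71 + 237.98 + 325.89 + 322.01 + 354.21 + 313.35 + 275.24 + 309.51 + 379.25 + 270.62 + 193.45 + 316.22 + 305.91 = 4171.41, so n·x̄ = 4171.41.
σ₀² = 32.10² = 1030.41, σ² = 62.55² = 3912.5025; σ² + n·σ₀² = 3912.5025 + 14·1030.41 = 18338.2425.
Posterior mean = (μ₀/σ₀² + n·x̄/σ²)/(1/σ₀² + n/σ²) = (σ²·μ₀ + σ₀²·n·x̄)/(σ² + n·σ₀²) = (3912.5025·280.48 + 1030.41·4171.41)/18338.2425 = 5395641.2793/18338.2425 = 294.2289.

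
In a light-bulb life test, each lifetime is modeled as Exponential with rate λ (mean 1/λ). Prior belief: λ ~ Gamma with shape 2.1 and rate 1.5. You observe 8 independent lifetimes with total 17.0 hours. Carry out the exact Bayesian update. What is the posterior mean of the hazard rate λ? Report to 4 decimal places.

With a Gamma(shape α, rate β) prior on the exponential rate λ, the posterior after n observations with total T = Σxᵢ is Gamma(α+n, β+T).
Posterior: Gamma(2.1+8, 1.5+17.0) = Gamma(10.1, 18.5).
Posterior mean of λ = α/β = 10.1/18.5 = 0.5459.

0.5459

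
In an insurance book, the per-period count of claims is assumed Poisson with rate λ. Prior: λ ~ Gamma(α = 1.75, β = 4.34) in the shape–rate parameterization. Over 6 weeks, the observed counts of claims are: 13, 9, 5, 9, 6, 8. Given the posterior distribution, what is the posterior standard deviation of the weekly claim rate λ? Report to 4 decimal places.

With a Gamma(shape α, rate β) prior, the Poisson likelihood is conjugate: the posterior is Gamma(α + ΣXᵢ, β + n).
Sum of counts S = 50 over n = 6 weeks.
Posterior: Gamma(α+S, β+n) = Gamma(1.75+50, 4.34+6) = Gamma(51.75, 10.34).
SD = √α/β = √51.75/10.34 = 0.6957.

0.6957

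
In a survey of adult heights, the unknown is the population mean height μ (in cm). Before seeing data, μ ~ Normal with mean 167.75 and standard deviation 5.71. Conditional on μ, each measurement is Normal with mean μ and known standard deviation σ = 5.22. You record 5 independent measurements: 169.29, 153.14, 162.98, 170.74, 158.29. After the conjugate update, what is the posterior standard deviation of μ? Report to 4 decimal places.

2.1608

For Normal data with known variance σ², a Normal(μ₀, σ₀²) prior on μ is conjugate. Posterior precision = 1/σ₀² + n/σ²; posterior mean is the precision-weighted average of μ₀ and x̄.
σ₀² = 5.71² = 32.6041, σ² = 5.22² = 27.2484; σ² + n·σ₀² = 27.2484 + 5·32.6041 = 190.2689.
Posterior precision = 1/σ₀² + n/σ² = 1/32.6041 + 5/27.2484 = (σ² + n·σ₀²)/(σ₀²σ²) = 190.2689/(32.6041·27.2484); posterior variance σₙ² = σ₀²σ²/(σ² + n·σ₀²) = 32.6041·27.2484/190.2689 = 4.669232.
Posterior SD = √σₙ² = √(32.6041·27.2484/190.2689) = 2.1608.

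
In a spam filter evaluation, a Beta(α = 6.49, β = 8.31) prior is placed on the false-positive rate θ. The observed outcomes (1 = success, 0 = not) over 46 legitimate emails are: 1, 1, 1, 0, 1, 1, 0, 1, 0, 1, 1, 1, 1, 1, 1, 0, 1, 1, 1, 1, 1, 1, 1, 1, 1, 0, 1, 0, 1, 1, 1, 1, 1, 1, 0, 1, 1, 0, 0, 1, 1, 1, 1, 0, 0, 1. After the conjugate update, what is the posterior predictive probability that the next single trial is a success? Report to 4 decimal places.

0.6824

The Beta prior is conjugate to a Binomial/Bernoulli likelihood; the update adds successes to α and failures to β.
Posterior: Beta(α+k, β+n−k) = Beta(6.49+35, 8.31+11) = Beta(41.49, 19.31).
For a single future Bernoulli trial, P(success | data) = α/(α+β) = 0.6824.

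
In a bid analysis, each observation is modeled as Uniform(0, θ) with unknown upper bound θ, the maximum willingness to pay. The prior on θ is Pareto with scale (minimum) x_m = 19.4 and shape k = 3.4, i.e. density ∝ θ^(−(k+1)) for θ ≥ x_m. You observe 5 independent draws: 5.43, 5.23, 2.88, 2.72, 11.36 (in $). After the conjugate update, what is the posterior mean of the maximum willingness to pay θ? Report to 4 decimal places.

A Pareto(scale x_m, shape k) prior on the upper bound θ of Uniform(0, θ) is conjugate: posterior is Pareto(max(x_m, max xᵢ), k + n).
Sample maximum = 11.36; prior scale x_m = 19.4 → posterior scale = max = 19.40.
Posterior shape = 3.4 + 5 = 8.4.
E[θ|data] = k·x_m/(k−1) = 8.4·19.40/7.4 = 22.0216.

22.0216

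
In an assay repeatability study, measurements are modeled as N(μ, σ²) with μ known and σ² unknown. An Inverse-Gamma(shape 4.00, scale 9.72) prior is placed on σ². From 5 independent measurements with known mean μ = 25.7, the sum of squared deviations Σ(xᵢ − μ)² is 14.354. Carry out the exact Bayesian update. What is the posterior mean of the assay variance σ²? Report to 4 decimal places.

With known mean μ and an Inverse-Gamma(α, β) prior on σ², the Normal likelihood is conjugate: posterior is Inv-Gamma(α + n/2, β + Σ(xᵢ−μ)²/2).
Posterior: Inv-Gamma(4.00 + 5/2, 9.72 + 14.354/2) = Inv-Gamma(6.50, 16.8970).
E[σ²|data] = β/(α−1) = 16.8970/5.50 = 3.0722.

3.0722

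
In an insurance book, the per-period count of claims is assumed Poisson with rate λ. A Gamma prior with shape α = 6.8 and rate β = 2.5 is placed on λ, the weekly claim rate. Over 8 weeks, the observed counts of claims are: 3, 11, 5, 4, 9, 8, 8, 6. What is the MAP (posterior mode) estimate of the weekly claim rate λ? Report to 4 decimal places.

5.6952

With a Gamma(shape α, rate β) prior, the Poisson likelihood is conjugate: the posterior is Gamma(α + ΣXᵢ, β + n).
Sum of counts S = 54 over n = 8 weeks.
Posterior: Gamma(α+S, β+n) = Gamma(6.8+54, 2.5+8) = Gamma(60.8, 10.5).
Mode of Gamma(α,β) for α≥1 is (α−1)/β = 59.8/10.5 = 5.6952.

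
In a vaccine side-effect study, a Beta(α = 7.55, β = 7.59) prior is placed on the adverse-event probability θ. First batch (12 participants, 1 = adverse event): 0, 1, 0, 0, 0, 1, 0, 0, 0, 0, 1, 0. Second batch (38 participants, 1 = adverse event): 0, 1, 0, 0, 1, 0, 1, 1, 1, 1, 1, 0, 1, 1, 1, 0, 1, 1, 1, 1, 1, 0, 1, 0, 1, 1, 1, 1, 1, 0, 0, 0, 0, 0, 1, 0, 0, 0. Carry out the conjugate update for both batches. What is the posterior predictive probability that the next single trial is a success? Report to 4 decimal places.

The Beta prior is conjugate to a Binomial/Bernoulli likelihood; the update adds successes to α and failures to β.
After batch 1: Beta(7.55+3, 7.59+9) = Beta(10.55, 16.59).
After batch 2: Beta(10.55+22, 16.59+16) = Beta(32.55, 32.59).
For a single future Bernoulli trial, P(success | data) = α/(α+β) = 0.4997.

0.4997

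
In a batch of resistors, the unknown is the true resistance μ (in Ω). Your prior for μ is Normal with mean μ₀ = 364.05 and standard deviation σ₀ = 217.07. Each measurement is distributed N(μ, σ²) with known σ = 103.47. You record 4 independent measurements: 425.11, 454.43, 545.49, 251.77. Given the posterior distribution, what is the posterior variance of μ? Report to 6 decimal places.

2532.648829

For Normal data with known variance σ², a Normal(μ₀, σ₀²) prior on μ is conjugate. Posterior precision = 1/σ₀² + n/σ²; posterior mean is the precision-weighted average of μ₀ and x̄.
σ₀² = 217.07² = 47119.3849, σ² = 103.47² = 10706.0409; σ² + n·σ₀² = 10706.0409 + 4·47119.3849 = 199183.5805.
Posterior precision = 1/σ₀² + n/σ² = 1/47119.3849 + 4/10706.0409 = (σ² + n·σ₀²)/(σ₀²σ²) = 199183.5805/(47119.3849·10706.0409); posterior variance σₙ² = σ₀²σ²/(σ² + n·σ₀²) = 47119.3849·10706.0409/199183.5805 = 2532.648829.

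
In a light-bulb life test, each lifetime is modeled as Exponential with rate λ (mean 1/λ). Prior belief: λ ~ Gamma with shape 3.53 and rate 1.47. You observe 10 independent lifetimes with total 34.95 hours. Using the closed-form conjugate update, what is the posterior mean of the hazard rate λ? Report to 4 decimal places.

With a Gamma(shape α, rate β) prior on the exponential rate λ, the posterior after n observations with total T = Σxᵢ is Gamma(α+n, β+T).
Posterior: Gamma(3.53+10, 1.47+34.95) = Gamma(13.53, 36.42).
Posterior mean of λ = α/β = 13.53/36.42 = 0.3715.

0.3715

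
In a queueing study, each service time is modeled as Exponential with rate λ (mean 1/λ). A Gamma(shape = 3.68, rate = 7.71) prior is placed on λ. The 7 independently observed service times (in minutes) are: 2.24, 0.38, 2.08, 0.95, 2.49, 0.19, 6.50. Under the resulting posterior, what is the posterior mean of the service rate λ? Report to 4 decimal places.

With a Gamma(shape α, rate β) prior on the exponential rate λ, the posterior after n observations with total T = Σxᵢ is Gamma(α+n, β+T).
Sum of observations T = 14.83 minutes; n = 7.
Posterior: Gamma(3.68+7, 7.71+14.83) = Gamma(10.68, 22.54).
Posterior mean of λ = α/β = 10.68/22.54 = 0.4738.

0.4738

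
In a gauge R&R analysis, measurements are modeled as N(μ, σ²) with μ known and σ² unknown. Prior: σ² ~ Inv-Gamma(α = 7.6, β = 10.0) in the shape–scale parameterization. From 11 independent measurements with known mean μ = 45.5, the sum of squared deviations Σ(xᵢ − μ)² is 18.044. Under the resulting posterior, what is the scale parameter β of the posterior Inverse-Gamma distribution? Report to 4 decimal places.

19.0220

With known mean μ and an Inverse-Gamma(α, β) prior on σ², the Normal likelihood is conjugate: posterior is Inv-Gamma(α + n/2, β + Σ(xᵢ−μ)²/2).
Posterior: Inv-Gamma(7.6 + 11/2, 10.0 + 18.044/2) = Inv-Gamma(13.10, 19.0220).
Posterior β = 19.0220.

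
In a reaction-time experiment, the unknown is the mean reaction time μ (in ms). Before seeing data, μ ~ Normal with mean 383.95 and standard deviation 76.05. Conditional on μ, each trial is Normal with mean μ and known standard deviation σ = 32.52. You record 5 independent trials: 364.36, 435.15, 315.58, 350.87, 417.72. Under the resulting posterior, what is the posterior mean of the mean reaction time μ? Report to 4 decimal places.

For Normal data with known variance σ², a Normal(μ₀, σ₀²) prior on μ is conjugate. Posterior precision = 1/σ₀² + n/σ²; posterior mean is the precision-weighted average of μ₀ and x̄.
Σxᵢ = 364.36 + 435.15 + 315.58 + 350.87 + 417.72 = 1883.68, so n·x̄ = 1883.68.
σ₀² = 76.05² = 5783.6025, σ² = 32.52² = 1057.5504; σ² + n·σ₀² = 1057.5504 + 5·5783.6025 = 29975.5629.
Posterior mean = (μ₀/σ₀² + n·x̄/σ²)/(1/σ₀² + n/σ²) = (σ²·μ₀ + σ₀²·n·x̄)/(σ² + n·σ₀²) = (1057.5504·383.95 + 5783.6025·1883.68)/29975.5629 = 11300502.83328/29975.5629 = 376.9905.

376.9905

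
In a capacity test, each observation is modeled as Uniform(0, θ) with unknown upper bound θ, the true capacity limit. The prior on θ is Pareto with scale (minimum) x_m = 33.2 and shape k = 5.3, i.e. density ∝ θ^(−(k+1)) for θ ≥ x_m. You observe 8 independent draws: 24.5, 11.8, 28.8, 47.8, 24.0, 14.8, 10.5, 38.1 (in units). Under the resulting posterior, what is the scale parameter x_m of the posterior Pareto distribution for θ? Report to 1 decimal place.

A Pareto(scale x_m, shape k) prior on the upper bound θ of Uniform(0, θ) is conjugate: posterior is Pareto(max(x_m, max xᵢ), k + n).
Sample maximum = 47.8; prior scale x_m = 33.2 → posterior scale = max = 47.8.
Posterior shape = 5.3 + 8 = 13.3.
Posterior scale x_m = 47.8.

47.8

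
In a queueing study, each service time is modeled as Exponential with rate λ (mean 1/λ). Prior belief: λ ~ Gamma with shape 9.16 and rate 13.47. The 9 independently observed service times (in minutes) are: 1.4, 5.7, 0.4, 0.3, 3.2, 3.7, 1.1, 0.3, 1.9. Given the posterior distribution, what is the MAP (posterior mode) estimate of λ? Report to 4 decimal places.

With a Gamma(shape α, rate β) prior on the exponential rate λ, the posterior after n observations with total T = Σxᵢ is Gamma(α+n, β+T).
Sum of observations T = 18.0 minutes; n = 9.
Posterior: Gamma(9.16+9, 13.47+18.0) = Gamma(18.16, 31.47).
Mode = (α−1)/β = 0.5453.

0.5453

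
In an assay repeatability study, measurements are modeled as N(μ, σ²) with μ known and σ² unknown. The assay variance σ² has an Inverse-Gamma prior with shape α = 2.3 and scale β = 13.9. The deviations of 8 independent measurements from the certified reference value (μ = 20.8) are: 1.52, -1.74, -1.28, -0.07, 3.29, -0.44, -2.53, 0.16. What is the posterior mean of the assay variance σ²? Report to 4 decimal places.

With known mean μ and an Inverse-Gamma(α, β) prior on σ², the Normal likelihood is conjugate: posterior is Inv-Gamma(α + n/2, β + Σ(xᵢ−μ)²/2).
Σ(xᵢ−μ)² = (1.52)² + (-1.74)² + (-1.28)² + (-0.07)² + (3.29)² + (-0.44)² + (-2.53)² + (0.16)² = 24.4255.
Posterior: Inv-Gamma(2.3 + 8/2, 13.9 + 24.4255/2) = Inv-Gamma(6.30, 26.11275).
E[σ²|data] = β/(α−1) = 26.11275/5.30 = 4.9269.

4.9269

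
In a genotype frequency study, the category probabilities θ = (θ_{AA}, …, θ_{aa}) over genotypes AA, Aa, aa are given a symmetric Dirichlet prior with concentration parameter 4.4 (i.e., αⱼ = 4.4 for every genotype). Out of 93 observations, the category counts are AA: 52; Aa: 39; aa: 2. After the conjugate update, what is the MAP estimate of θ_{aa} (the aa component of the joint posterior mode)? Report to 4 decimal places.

0.0523

The Dirichlet prior is conjugate to the Multinomial likelihood: each posterior αⱼ = prior αⱼ + observed count nⱼ.
Posterior concentration: (56.4, 43.4, 6.4), total = 106.2.
Joint mode component: (α_{aa}−1)/(Σα−K) = 5.4/103.2 = 0.0523.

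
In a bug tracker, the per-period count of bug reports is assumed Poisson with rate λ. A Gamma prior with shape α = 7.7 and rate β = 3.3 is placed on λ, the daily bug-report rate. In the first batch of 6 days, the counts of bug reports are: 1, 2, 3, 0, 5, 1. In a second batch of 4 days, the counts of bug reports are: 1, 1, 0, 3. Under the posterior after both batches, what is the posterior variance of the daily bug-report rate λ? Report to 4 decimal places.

0.1396

With a Gamma(shape α, rate β) prior, the Poisson likelihood is conjugate: the posterior is Gamma(α + ΣXᵢ, β + n).
Batch 1: sum of counts S = 12 over n = 6 days.
After batch 1: Gamma(α+S, β+n) = Gamma(7.7+12, 3.3+6) = Gamma(19.7, 9.3).
Batch 2: sum of counts S = 5 over n = 4 days.
After batch 2: Gamma(α+S, β+n) = Gamma(19.7+5, 9.3+4) = Gamma(24.7, 13.3).
Var = α/β² = 24.7/13.3² = 0.1396.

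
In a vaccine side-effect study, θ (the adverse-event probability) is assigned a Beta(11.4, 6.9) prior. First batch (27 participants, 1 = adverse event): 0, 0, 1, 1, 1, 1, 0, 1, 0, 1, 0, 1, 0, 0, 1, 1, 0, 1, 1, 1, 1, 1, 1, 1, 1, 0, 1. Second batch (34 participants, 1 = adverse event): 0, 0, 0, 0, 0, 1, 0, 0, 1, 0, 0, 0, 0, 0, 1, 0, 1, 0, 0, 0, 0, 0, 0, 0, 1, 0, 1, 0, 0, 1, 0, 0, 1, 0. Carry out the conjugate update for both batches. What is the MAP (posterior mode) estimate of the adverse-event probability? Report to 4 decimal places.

0.4709

The Beta prior is conjugate to a Binomial/Bernoulli likelihood; the update adds successes to α and failures to β.
After batch 1: Beta(11.4+18, 6.9+9) = Beta(29.4, 15.9).
After batch 2: Beta(29.4+8, 15.9+26) = Beta(37.4, 41.9).
Mode of Beta(a,b) for a,b>1 is (a−1)/(a+b−2) = 36.4/77.3 = 0.4709.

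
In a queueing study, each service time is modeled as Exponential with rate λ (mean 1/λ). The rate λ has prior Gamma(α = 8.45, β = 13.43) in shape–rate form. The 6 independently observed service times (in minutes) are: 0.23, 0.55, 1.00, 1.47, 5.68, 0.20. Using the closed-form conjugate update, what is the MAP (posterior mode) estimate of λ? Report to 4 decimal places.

0.5962

With a Gamma(shape α, rate β) prior on the exponential rate λ, the posterior after n observations with total T = Σxᵢ is Gamma(α+n, β+T).
Sum of observations T = 9.13 minutes; n = 6.
Posterior: Gamma(8.45+6, 13.43+9.13) = Gamma(14.45, 22.56).
Mode = (α−1)/β = 0.5962.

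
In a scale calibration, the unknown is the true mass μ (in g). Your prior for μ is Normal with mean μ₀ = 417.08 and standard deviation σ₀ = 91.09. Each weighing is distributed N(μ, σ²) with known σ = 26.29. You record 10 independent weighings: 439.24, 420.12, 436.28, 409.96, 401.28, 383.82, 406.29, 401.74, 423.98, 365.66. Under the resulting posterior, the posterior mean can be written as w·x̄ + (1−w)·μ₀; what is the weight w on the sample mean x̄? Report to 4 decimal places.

For Normal data with known variance σ², a Normal(μ₀, σ₀²) prior on μ is conjugate. Posterior precision = 1/σ₀² + n/σ²; posterior mean is the precision-weighted average of μ₀ and x̄.
σ₀² = 91.09² = 8297.3881, σ² = 26.29² = 691.1641. Prior precision 1/σ₀² = 1/8297.3881; data precision n/σ² = 10/691.1641.
w = (n/σ²)/(1/σ₀² + n/σ²) = n·σ₀²/(σ² + n·σ₀²) = 10·8297.3881/(691.1641 + 10·8297.3881) = 82973.881/83665.0451 = 0.9917.

0.9917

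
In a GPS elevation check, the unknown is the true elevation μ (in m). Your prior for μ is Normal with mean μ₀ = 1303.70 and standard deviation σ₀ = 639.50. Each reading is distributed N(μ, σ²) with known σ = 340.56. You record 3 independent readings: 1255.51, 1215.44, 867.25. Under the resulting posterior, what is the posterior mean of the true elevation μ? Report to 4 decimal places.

1129.2269

For Normal data with known variance σ², a Normal(μ₀, σ₀²) prior on μ is conjugate. Posterior precision = 1/σ₀² + n/σ²; posterior mean is the precision-weighted average of μ₀ and x̄.
Σxᵢ = 1255.51 + 1215.44 + 867.25 = 3338.2, so n·x̄ = 3338.2.
σ₀² = 639.50² = 408960.25, σ² = 340.56² = 115981.1136; σ² + n·σ₀² = 115981.1136 + 3·408960.25 = 1342861.8636.
Posterior mean = (μ₀/σ₀² + n·x̄/σ²)/(1/σ₀² + n/σ²) = (σ²·μ₀ + σ₀²·n·x̄)/(σ² + n·σ₀²) = (115981.1136·1303.70 + 408960.25·3338.2)/1342861.8636 = 1516395684.35032/1342861.8636 = 1129.2269.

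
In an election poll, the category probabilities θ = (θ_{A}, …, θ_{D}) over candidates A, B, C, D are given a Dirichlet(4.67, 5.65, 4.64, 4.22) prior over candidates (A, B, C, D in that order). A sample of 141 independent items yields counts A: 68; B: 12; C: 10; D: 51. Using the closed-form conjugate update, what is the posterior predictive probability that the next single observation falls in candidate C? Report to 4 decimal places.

The Dirichlet prior is conjugate to the Multinomial likelihood: each posterior αⱼ = prior αⱼ + observed count nⱼ.
Posterior concentration: (72.67, 17.65, 14.64, 55.22), total = 160.18.
P(next = C | data) = α_{C}/Σα = 0.0914.

0.0914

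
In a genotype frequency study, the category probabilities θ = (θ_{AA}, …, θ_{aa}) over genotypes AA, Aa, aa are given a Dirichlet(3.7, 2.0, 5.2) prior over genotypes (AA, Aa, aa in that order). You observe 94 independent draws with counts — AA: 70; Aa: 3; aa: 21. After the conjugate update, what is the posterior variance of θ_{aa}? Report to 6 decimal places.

The Dirichlet prior is conjugate to the Multinomial likelihood: each posterior αⱼ = prior αⱼ + observed count nⱼ.
Posterior concentration: (73.7, 5.0, 26.2), total = 104.9.
Var[θ_j] = α_j(Σα−α_j)/((Σα)²(Σα+1)) = 26.2·78.7/(104.9²·105.9) = 0.001769.

0.001769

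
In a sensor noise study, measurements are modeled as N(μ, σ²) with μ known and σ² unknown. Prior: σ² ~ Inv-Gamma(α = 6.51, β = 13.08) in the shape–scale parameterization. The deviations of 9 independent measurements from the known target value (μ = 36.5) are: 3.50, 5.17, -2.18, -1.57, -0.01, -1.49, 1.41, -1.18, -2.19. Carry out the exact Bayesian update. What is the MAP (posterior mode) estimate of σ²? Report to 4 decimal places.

With known mean μ and an Inverse-Gamma(α, β) prior on σ², the Normal likelihood is conjugate: posterior is Inv-Gamma(α + n/2, β + Σ(xᵢ−μ)²/2).
Σ(xᵢ−μ)² = (3.50)² + (5.17)² + (-2.18)² + (-1.57)² + (-0.01)² + (-1.49)² + (1.41)² + (-1.18)² + (-2.19)² = 56.5930.
Posterior: Inv-Gamma(6.51 + 9/2, 13.08 + 56.5930/2) = Inv-Gamma(11.01, 41.37650).
Mode = β/(α+1) = 41.37650/12.01 = 3.4452.

3.4452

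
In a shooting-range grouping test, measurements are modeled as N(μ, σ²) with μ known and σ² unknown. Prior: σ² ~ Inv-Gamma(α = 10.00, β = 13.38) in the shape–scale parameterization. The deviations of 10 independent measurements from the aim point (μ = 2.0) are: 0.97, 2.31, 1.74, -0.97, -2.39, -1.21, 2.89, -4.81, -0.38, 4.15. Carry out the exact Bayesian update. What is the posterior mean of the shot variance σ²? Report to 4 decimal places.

3.3227

With known mean μ and an Inverse-Gamma(α, β) prior on σ², the Normal likelihood is conjugate: posterior is Inv-Gamma(α + n/2, β + Σ(xᵢ−μ)²/2).
Σ(xᵢ−μ)² = (0.97)² + (2.31)² + (1.74)² + (-0.97)² + (-2.39)² + (-1.21)² + (2.89)² + (-4.81)² + (-0.38)² + (4.15)² = 66.2768.
Posterior: Inv-Gamma(10.00 + 10/2, 13.38 + 66.2768/2) = Inv-Gamma(15.00, 46.51840).
E[σ²|data] = β/(α−1) = 46.51840/14.00 = 3.3227.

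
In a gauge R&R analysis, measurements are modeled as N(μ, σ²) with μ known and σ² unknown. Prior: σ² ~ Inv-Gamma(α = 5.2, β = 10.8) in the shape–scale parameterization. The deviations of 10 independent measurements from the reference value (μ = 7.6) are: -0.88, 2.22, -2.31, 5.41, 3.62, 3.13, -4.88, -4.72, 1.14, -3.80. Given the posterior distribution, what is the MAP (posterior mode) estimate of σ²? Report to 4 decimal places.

6.5465

With known mean μ and an Inverse-Gamma(α, β) prior on σ², the Normal likelihood is conjugate: posterior is Inv-Gamma(α + n/2, β + Σ(xᵢ−μ)²/2).
Σ(xᵢ−μ)² = (-0.88)² + (2.22)² + (-2.31)² + (5.41)² + (3.62)² + (3.13)² + (-4.88)² + (-4.72)² + (1.14)² + (-3.80)² = 125.0407.
Posterior: Inv-Gamma(5.2 + 10/2, 10.8 + 125.0407/2) = Inv-Gamma(10.20, 73.32035).
Mode = β/(α+1) = 73.32035/11.20 = 6.5465.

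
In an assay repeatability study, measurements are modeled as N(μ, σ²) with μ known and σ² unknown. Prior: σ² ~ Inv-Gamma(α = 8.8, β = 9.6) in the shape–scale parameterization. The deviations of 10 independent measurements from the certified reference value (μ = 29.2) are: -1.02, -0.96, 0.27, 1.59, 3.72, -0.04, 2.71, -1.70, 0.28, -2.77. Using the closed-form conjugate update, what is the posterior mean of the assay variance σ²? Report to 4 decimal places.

2.1714

With known mean μ and an Inverse-Gamma(α, β) prior on σ², the Normal likelihood is conjugate: posterior is Inv-Gamma(α + n/2, β + Σ(xᵢ−μ)²/2).
Σ(xᵢ−μ)² = (-1.02)² + (-0.96)² + (0.27)² + (1.59)² + (3.72)² + (-0.04)² + (2.71)² + (-1.70)² + (0.28)² + (-2.77)² = 36.3884.
Posterior: Inv-Gamma(8.8 + 10/2, 9.6 + 36.3884/2) = Inv-Gamma(13.80, 27.79420).
E[σ²|data] = β/(α−1) = 27.79420/12.80 = 2.1714.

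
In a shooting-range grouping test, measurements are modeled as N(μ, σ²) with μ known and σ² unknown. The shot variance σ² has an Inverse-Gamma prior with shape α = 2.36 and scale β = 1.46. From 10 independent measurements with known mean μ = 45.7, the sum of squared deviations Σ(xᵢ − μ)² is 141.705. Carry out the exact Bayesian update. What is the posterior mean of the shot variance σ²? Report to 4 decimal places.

11.3699

With known mean μ and an Inverse-Gamma(α, β) prior on σ², the Normal likelihood is conjugate: posterior is Inv-Gamma(α + n/2, β + Σ(xᵢ−μ)²/2).
Posterior: Inv-Gamma(2.36 + 10/2, 1.46 + 141.705/2) = Inv-Gamma(7.36, 72.3125).
E[σ²|data] = β/(α−1) = 72.3125/6.36 = 11.3699.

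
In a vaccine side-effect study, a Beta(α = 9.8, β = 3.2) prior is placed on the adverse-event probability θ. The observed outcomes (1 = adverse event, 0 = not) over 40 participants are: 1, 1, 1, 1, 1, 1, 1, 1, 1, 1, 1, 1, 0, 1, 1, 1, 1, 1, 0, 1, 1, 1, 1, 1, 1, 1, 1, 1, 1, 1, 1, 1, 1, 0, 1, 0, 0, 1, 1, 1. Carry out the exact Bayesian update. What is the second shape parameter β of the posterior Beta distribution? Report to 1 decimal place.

8.2

The Beta prior is conjugate to a Binomial/Bernoulli likelihood; the update adds successes to α and failures to β.
Posterior: Beta(α+k, β+n−k) = Beta(9.8+35, 3.2+5) = Beta(44.8, 8.2).
Posterior β = 8.2.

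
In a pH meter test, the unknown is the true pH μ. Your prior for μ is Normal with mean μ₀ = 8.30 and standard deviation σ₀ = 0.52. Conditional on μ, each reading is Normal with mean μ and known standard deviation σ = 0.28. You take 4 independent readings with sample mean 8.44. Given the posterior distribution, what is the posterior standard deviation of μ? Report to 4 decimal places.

0.1352

For Normal data with known variance σ², a Normal(μ₀, σ₀²) prior on μ is conjugate. Posterior precision = 1/σ₀² + n/σ²; posterior mean is the precision-weighted average of μ₀ and x̄.
σ₀² = 0.52² = 0.2704, σ² = 0.28² = 0.0784; σ² + n·σ₀² = 0.0784 + 4·0.2704 = 1.16.
Posterior precision = 1/σ₀² + n/σ² = 1/0.2704 + 4/0.0784 = (σ² + n·σ₀²)/(σ₀²σ²) = 1.16/(0.2704·0.0784); posterior variance σₙ² = σ₀²σ²/(σ² + n·σ₀²) = 0.2704·0.0784/1.16 = 0.018275.
Posterior SD = √σₙ² = √(0.2704·0.0784/1.16) = 0.1352.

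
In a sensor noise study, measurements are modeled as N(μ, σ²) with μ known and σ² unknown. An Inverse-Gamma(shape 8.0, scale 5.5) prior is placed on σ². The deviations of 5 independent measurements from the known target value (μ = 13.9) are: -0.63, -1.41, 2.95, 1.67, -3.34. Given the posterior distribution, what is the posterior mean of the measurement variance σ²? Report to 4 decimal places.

1.8964

With known mean μ and an Inverse-Gamma(α, β) prior on σ², the Normal likelihood is conjugate: posterior is Inv-Gamma(α + n/2, β + Σ(xᵢ−μ)²/2).
Σ(xᵢ−μ)² = (-0.63)² + (-1.41)² + (2.95)² + (1.67)² + (-3.34)² = 25.0320.
Posterior: Inv-Gamma(8.0 + 5/2, 5.5 + 25.0320/2) = Inv-Gamma(10.50, 18.01600).
E[σ²|data] = β/(α−1) = 18.01600/9.50 = 1.8964.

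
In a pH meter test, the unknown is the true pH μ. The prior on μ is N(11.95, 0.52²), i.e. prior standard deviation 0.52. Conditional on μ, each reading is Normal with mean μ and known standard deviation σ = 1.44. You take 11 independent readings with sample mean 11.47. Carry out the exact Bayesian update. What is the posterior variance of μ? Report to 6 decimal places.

0.111074

For Normal data with known variance σ², a Normal(μ₀, σ₀²) prior on μ is conjugate. Posterior precision = 1/σ₀² + n/σ²; posterior mean is the precision-weighted average of μ₀ and x̄.
σ₀² = 0.52² = 0.2704, σ² = 1.44² = 2.0736; σ² + n·σ₀² = 2.0736 + 11·0.2704 = 5.048.
Posterior precision = 1/σ₀² + n/σ² = 1/0.2704 + 11/2.0736 = (σ² + n·σ₀²)/(σ₀²σ²) = 5.048/(0.2704·2.0736); posterior variance σₙ² = σ₀²σ²/(σ² + n·σ₀²) = 0.2704·2.0736/5.048 = 0.111074.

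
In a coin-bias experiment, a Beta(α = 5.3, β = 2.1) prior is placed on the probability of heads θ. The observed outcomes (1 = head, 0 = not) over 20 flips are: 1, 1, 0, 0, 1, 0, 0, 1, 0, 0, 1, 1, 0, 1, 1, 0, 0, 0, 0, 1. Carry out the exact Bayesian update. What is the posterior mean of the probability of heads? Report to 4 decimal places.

The Beta prior is conjugate to a Binomial/Bernoulli likelihood; the update adds successes to α and failures to β.
Posterior: Beta(α+k, β+n−k) = Beta(5.3+9, 2.1+11) = Beta(14.3, 13.1).
Posterior mean = α/(α+β) = 14.3/27.4 = 0.5219.

0.5219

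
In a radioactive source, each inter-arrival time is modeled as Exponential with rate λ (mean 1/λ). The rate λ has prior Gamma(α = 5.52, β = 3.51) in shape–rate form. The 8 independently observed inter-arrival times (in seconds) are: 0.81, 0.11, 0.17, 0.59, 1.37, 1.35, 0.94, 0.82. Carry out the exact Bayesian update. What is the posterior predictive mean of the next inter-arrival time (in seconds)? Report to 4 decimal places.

0.7724

With a Gamma(shape α, rate β) prior on the exponential rate λ, the posterior after n observations with total T = Σxᵢ is Gamma(α+n, β+T).
Sum of observations T = 6.16 seconds; n = 8.
Posterior: Gamma(5.52+8, 3.51+6.16) = Gamma(13.52, 9.67).
The predictive distribution for the next observation is Lomax; its mean is β/(α−1) = 9.67/12.52 = 0.7724.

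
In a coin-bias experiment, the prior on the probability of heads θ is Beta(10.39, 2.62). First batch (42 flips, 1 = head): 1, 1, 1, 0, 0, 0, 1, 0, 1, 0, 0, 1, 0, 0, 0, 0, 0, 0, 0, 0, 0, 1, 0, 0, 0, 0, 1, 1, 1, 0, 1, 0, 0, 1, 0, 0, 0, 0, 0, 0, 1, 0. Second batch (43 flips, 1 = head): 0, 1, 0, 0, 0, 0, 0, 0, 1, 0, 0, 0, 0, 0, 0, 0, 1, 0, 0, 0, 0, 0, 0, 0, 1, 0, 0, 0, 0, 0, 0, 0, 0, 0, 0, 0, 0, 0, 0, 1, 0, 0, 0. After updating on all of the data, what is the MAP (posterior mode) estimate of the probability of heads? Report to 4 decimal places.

The Beta prior is conjugate to a Binomial/Bernoulli likelihood; the update adds successes to α and failures to β.
After batch 1: Beta(10.39+13, 2.62+29) = Beta(23.39, 31.62).
After batch 2: Beta(23.39+5, 31.62+38) = Beta(28.39, 69.62).
Mode of Beta(a,b) for a,b>1 is (a−1)/(a+b−2) = 27.39/96.01 = 0.2853.

0.2853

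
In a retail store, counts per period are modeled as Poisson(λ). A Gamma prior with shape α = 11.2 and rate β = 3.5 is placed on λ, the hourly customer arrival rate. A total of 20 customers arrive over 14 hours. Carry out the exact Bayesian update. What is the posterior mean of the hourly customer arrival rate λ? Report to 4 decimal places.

1.7829

With a Gamma(shape α, rate β) prior, the Poisson likelihood is conjugate: the posterior is Gamma(α + ΣXᵢ, β + n).
Posterior: Gamma(α+S, β+n) = Gamma(11.2+20, 3.5+14) = Gamma(31.2, 17.5).
Posterior mean = α/β = 31.2/17.5 = 1.7829.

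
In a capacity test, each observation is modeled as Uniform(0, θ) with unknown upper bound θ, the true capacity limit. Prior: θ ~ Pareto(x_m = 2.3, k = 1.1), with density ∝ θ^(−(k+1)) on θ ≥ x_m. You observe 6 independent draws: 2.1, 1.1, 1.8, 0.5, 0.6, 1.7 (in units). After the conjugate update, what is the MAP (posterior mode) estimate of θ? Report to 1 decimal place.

A Pareto(scale x_m, shape k) prior on the upper bound θ of Uniform(0, θ) is conjugate: posterior is Pareto(max(x_m, max xᵢ), k + n).
Sample maximum = 2.1; prior scale x_m = 2.3 → posterior scale = max = 2.3.
Posterior shape = 1.1 + 6 = 7.1.
The Pareto density is decreasing on [x_m, ∞), so the mode is x_m = 2.3.

2.3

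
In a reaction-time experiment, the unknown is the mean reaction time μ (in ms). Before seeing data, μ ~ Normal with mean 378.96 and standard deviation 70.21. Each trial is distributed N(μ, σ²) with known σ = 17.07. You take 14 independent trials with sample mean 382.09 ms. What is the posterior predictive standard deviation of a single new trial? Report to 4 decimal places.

17.6667

For Normal data with known variance σ², a Normal(μ₀, σ₀²) prior on μ is conjugate. Posterior precision = 1/σ₀² + n/σ²; posterior mean is the precision-weighted average of μ₀ and x̄.
σ₀² = 70.21² = 4929.4441, σ² = 17.07² = 291.3849; σ² + n·σ₀² = 291.3849 + 14·4929.4441 = 69303.6023.
Posterior precision = 1/σ₀² + n/σ² = 1/4929.4441 + 14/291.3849 = (σ² + n·σ₀²)/(σ₀²σ²) = 69303.6023/(4929.4441·291.3849); posterior variance σₙ² = σ₀²σ²/(σ² + n·σ₀²) = 4929.4441·291.3849/69303.6023 = 20.725699.
Predictive variance for one new observation = σₙ² + σ² = 4929.4441·291.3849/69303.6023 + 291.3849 = σ²·(σ₀² + 69303.6023)/69303.6023 = 291.3849·74233.0464/69303.6023 = 312.110599; SD = √(291.3849·74233.0464/69303.6023) = 17.6667.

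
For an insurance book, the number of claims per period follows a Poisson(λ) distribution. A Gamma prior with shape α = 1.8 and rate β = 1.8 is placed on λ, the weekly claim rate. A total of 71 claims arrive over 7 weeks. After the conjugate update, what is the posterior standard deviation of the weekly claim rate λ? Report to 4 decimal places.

With a Gamma(shape α, rate β) prior, the Poisson likelihood is conjugate: the posterior is Gamma(α + ΣXᵢ, β + n).
Posterior: Gamma(α+S, β+n) = Gamma(1.8+71, 1.8+7) = Gamma(72.8, 8.8).
SD = √α/β = √72.8/8.8 = 0.9696.

0.9696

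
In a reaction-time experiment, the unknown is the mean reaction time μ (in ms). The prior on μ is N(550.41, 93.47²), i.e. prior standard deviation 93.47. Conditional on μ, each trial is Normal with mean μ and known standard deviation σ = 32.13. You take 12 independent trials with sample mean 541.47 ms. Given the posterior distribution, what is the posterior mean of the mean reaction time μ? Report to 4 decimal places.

For Normal data with known variance σ², a Normal(μ₀, σ₀²) prior on μ is conjugate. Posterior precision = 1/σ₀² + n/σ²; posterior mean is the precision-weighted average of μ₀ and x̄.
n·x̄ = 12·541.47 = 6497.64.
σ₀² = 93.47² = 8736.6409, σ² = 32.13² = 1032.3369; σ² + n·σ₀² = 1032.3369 + 12·8736.6409 = 105872.0277.
Posterior mean = (μ₀/σ₀² + n·x̄/σ²)/(1/σ₀² + n/σ²) = (σ²·μ₀ + σ₀²·n·x̄)/(σ² + n·σ₀²) = (1032.3369·550.41 + 8736.6409·6497.64)/105872.0277 = 57335755.930605/105872.0277 = 541.5572.

541.5572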